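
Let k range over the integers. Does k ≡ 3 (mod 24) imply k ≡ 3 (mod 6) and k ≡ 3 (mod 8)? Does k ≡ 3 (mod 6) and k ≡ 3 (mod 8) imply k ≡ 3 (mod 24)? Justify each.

Both implications hold.

Forward direction. Suppose k ≡ 3 (mod 24); write k = 24j + 3. Since 6 ∣ 24, reducing mod 6 gives k ≡ 3 (mod 6); since 8 ∣ 24, reducing mod 8 gives k ≡ 3 (mod 8).

Converse. If k ≡ 3 (mod 6) and k ≡ 3 (mod 8), then by the Chinese remainder theorem k ≡ 3 (mod 24). This is exactly k ≡ 3 (mod 24).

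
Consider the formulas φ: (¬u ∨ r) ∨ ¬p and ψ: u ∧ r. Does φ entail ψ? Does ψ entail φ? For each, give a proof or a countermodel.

Not equivalent: only (⇐) holds.

(←) Assume the antecedent. If p is true, the antecedent forces (p = T, u = T, r = T), and (¬u ∨ r) ∨ ¬p holds there. If p is false, (¬u ∨ r) ∨ ¬p reduces to true regardless of the other variables. Either way (¬u ∨ r) ∨ ¬p holds.

(→) This fails. Under p = F, u = F, r = F, the left side is true but the right side is false.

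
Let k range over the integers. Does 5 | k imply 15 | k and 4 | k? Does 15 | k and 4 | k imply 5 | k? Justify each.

(⇒) fails; (⇐) holds.

(⟹) This fails: take k = 5. Certainly 5 ∣ 5, but 15 ∤ 5.

(⟸) Suppose 15 ∣ k and 4 ∣ k. Any common multiple of 15 and 4 is a multiple of their lcm; here gcd(15, 4) = 1, so lcm(15, 4) = 15·4 = 60, so 60 ∣ k. Since 5 ∣ 60, it follows that 5 ∣ k.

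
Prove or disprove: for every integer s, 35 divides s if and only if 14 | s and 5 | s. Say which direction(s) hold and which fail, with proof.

(⇒) fails; (⇐) holds.

[⇒] This fails: take s = 35. Certainly 35 ∣ 35, but 14 ∤ 35.

[⇐] Suppose 14 ∣ s and 5 ∣ s. Any common multiple of 14 and 5 is a multiple of their lcm; here gcd(14, 5) = 1, so lcm(14, 5) = 14·5 = 70, so 70 ∣ s. Since 35 ∣ 70, it follows that 35 ∣ s.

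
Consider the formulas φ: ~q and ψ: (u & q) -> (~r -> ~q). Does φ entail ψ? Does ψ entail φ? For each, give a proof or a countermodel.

(→) Assume the antecedent. If q is true, the antecedent cannot hold. If q is false, (u & q) -> (~r -> ~q) reduces to true regardless of the other variables. Either way (u & q) -> (~r -> ~q) holds.

(←) This fails. Under q = T, u = F, r = F, the left side is false but the right side is true.

(⇒) holds; (⇐) fails.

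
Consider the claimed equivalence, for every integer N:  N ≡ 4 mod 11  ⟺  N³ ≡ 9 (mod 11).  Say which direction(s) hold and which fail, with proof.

Both implications hold.

[⇒] Suppose N ≡ 4 mod 11. Write N = 11j + 4. Then (11j + 4)³ = 1331j³ + 1452j² + 528j + 64 = 11(121j³ + 132j² + 48j + 5) + 9, so N³ ≡ 9 (mod 11).

[⇐] Conversely, suppose N³ ≡ 9 (mod 11). The only residue r in {0, …, 10} with r³ ≡ 9 (mod 11) is r = 4, so N ≡ 4 (mod 11).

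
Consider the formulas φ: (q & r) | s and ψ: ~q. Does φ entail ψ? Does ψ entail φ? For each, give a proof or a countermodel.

(⇒) This fails. Under q = T, s = T, r = F, the left side is true but the right side is false.

(⇐) This fails. Under q = F, s = F, r = F, the left side is false but the right side is true.

Both directions fail.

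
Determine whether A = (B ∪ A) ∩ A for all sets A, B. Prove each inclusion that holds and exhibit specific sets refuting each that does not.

Both inclusions hold; the sets are equal.

(⊇) Let x ∈ (B ∪ A) ∩ A. Then either x ∈ A and x ∉ B; or x ∈ A ∩ B. In each case x ∈ A, so (B ∪ A) ∩ A ⊆ A.

(⊆) Let x ∈ A. Then either x ∈ A and x ∉ B; or x ∈ A ∩ B. In each case x ∈ (B ∪ A) ∩ A, so A ⊆ (B ∪ A) ∩ A.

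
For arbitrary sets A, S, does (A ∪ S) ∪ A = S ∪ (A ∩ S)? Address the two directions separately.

Only the reverse inclusion holds.

(⟹) This inclusion fails. Take A = {1}, S = ∅; then 1 ∈ (A ∪ S) ∪ A but 1 ∉ S ∪ (A ∩ S).

(⟸) Let x ∈ S ∪ (A ∩ S). Then either x ∈ S and x ∉ A; or x ∈ A ∩ S. In each case x ∈ (A ∪ S) ∪ A, so S ∪ (A ∩ S) ⊆ (A ∪ S) ∪ A.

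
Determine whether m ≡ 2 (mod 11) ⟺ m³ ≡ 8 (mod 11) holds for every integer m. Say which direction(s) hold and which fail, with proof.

(⇒) Suppose m ≡ 2 (mod 11). Write m = 11j + 2. Then (11j + 2)³ = 1331j³ + 726j² + 132j + 8 = 11(121j³ + 66j² + 12j) + 8, so m³ ≡ 8 (mod 11).

(⇐) Conversely, suppose m³ ≡ 8 (mod 11). The only residue r in {0, …, 10} with r³ ≡ 8 (mod 11) is r = 2, so m ≡ 2 (mod 11).

Both implications hold.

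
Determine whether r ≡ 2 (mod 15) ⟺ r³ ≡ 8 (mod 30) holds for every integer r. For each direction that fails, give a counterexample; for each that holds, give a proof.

(⟹) This fails: take r = 17. Then 17 ≡ 2 (mod 15), but 17³ = 4913 ≡ 23 (mod 30), not 8.

(⟸) Conversely, the residues r modulo 30 with r³ ≡ 8 (mod 30) are exactly {2}, and each is ≡ 2 (mod 15).

Not equivalent: only (⇐) holds.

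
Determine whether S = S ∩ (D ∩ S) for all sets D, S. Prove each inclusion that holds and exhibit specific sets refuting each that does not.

The sets are not equal: only the reverse inclusion holds.

(⟹) This inclusion fails. Take D = ∅, S = {1}; then 1 ∈ S but 1 ∉ S ∩ (D ∩ S).

(⟸) Let x ∈ S ∩ (D ∩ S). Then x ∈ D ∩ S, from which x ∈ S.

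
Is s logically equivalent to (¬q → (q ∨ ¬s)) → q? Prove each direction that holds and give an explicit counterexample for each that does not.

(←) This fails. Under s = F, q = T, the left side is false but the right side is true.

(→) Assume the antecedent. If s is true, (¬q → (q ∨ ¬s)) → q reduces to true regardless of the other variables. If s is false, the antecedent cannot hold. Either way (¬q → (q ∨ ¬s)) → q holds.

(⇒) holds; (⇐) fails.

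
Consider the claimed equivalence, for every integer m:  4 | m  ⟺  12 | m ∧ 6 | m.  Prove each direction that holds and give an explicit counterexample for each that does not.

Only the converse holds.

[⇒] This fails: take m = 4. Certainly 4 ∣ 4, but 12 ∤ 4.

[⇐] Suppose 12 ∣ m and 6 ∣ m. Any common multiple of 12 and 6 is a multiple of their lcm; here lcm(12, 6) = 12·6/gcd(12, 6) = 72/6 = 12, so 12 ∣ m. Since 4 ∣ 12, it follows that 4 ∣ m.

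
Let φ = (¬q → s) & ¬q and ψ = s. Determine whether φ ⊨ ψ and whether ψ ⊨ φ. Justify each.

Not equivalent: only (⇒) holds.

(⇐) This fails. Under q = T, s = T, the left side is false but the right side is true.

(⇒) Assume the antecedent. If q is true, the antecedent cannot hold. If q is false, the antecedent forces (q = F, s = T), and s holds there. Either way s holds.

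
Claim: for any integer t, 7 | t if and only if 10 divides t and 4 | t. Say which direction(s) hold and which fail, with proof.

Neither implication holds.

(⇒) This fails: take t = 7. Certainly 7 ∣ 7, but 10 ∤ 7.

(⇐) This fails: take t = 20. Both 10 ∣ 20 and 4 ∣ 20, yet 20 is not a multiple of 7 (since 20 = 2·7 + 6), so 7 ∤ 20.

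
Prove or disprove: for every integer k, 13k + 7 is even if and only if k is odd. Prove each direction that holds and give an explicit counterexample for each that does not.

(→) Suppose 13k + 7 is even. Since 13 is odd, 13k and k have the same parity, so 13k + 7 ≡ k + 7 (mod 2). As 7 is odd, 13k + 7 is even exactly when k is odd. Thus k is odd.

(←) Conversely, suppose k is odd; write k = 2j + 1. Then 13k + 7 = 13·(2j + 1) + 7 = 2·13j + 20, which is even.

Both directions hold; the statement is true.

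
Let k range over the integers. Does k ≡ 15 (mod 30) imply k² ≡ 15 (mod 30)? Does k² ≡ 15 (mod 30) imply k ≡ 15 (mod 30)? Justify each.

Converse. Suppose k² ≡ 15 (mod 30). The only residue r in {0, …, 29} with r² ≡ 15 (mod 30) is r = 15, so k ≡ 15 (mod 30).

Forward direction. Suppose k ≡ 15 (mod 30). Write k = 30j + 15. Then (30j + 15)² = 900j² + 900j + 225 = 30(30j² + 30j + 7) + 15, so k² ≡ 15 (mod 30).

The biconditional holds.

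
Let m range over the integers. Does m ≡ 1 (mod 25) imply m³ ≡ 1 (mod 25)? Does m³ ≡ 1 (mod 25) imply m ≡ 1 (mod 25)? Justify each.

Both directions hold; the statement is true.

[⇒] Suppose m ≡ 1 (mod 25). Write m = 25j + 1. Then (25j + 1)³ = 15625j³ + 1875j² + 75j + 1 = 25(625j³ + 75j² + 3j) + 1, so m³ ≡ 1 (mod 25).

[⇐] Conversely, suppose m³ ≡ 1 (mod 25). The only residue r in {0, …, 24} with r³ ≡ 1 (mod 25) is r = 1, so m ≡ 1 (mod 25).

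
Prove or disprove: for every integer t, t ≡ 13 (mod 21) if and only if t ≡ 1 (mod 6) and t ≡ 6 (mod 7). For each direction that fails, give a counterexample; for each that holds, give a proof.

Converse. If t ≡ 1 (mod 6) and t ≡ 6 (mod 7), then by the Chinese remainder theorem t ≡ 13 (mod 42). Since 13 ≡ 13 (mod 21) and 21 ∣ 42, we get t ≡ 13 (mod 21).

Forward direction. This fails: t = 34 gives 34 ≡ 13 (mod 21) but 34 ≡ 4 (mod 6), so the conjunction on the right does not hold.

(⇒) fails; (⇐) holds.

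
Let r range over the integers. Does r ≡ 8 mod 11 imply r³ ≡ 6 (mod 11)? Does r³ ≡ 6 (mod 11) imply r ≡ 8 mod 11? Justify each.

Both directions hold; the statement is true.

Forward direction. Suppose r ≡ 8 mod 11. Write r = 11j + 8. Then (11j + 8)³ = 1331j³ + 2904j² + 2112j + 512 = 11(121j³ + 264j² + 192j + 46) + 6, so r³ ≡ 6 (mod 11).

Converse. Suppose r³ ≡ 6 (mod 11). The only residue r in {0, …, 10} with r³ ≡ 6 (mod 11) is r = 8, so r ≡ 8 (mod 11).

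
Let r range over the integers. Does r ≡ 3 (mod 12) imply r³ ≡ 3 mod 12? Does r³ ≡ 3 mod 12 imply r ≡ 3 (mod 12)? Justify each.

Both directions hold; the statement is true.

(⟸) For the converse, argue contrapositively. If r ≢ 3 (mod 12), then r is congruent to one of 0, 1, 2, 4, 5, 6, 7, 8, 9, 10, 11 modulo 12, and these give r³ ≡ 0, 1, 8, 4, 5, 0, 7, 8, 9, 4, 11 respectively — never 3.

(⟹) Suppose r ≡ 3 (mod 12). Write r = 12j + 3. Then (12j + 3)³ = 1728j³ + 1296j² + 324j + 27 = 12(144j³ + 108j² + 27j + 2) + 3, so r³ ≡ 3 (mod 12).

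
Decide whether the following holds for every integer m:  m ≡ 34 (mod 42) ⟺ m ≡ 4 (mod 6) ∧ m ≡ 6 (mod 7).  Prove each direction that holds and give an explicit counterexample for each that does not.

(⇒) Suppose m ≡ 34 (mod 42); write m = 42j + 34. Since 6 ∣ 42, reducing mod 6 gives m ≡ 34 ≡ 4 (mod 6); since 7 ∣ 42, reducing mod 7 gives m ≡ 34 ≡ 6 (mod 7).

(⇐) Conversely, if m ≡ 4 (mod 6) and m ≡ 6 (mod 7), then by the Chinese remainder theorem m ≡ 34 (mod 42). This is exactly m ≡ 34 (mod 42).

Equivalent; both directions hold.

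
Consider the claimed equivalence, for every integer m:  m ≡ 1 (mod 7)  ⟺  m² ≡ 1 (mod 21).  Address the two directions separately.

(→) This fails: take m = 15. Then 15 ≡ 1 (mod 7), but 15² = 225 ≡ 15 (mod 21), not 1.

(←) This fails: take m = 13. Then 13² = 169 ≡ 1 (mod 21), yet 13 ≡ 6 (mod 7), not 1.

Neither implication holds.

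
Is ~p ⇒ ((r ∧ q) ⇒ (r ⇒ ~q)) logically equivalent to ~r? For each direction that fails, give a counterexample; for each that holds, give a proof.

(⇒) This fails. Under r = T, p = F, q = F, the left side is true but the right side is false.

(⇐) Assume the antecedent. If r is true, the antecedent cannot hold. If r is false, ~p ⇒ ((r ∧ q) ⇒ (r ⇒ ~q)) reduces to true regardless of the other variables. Either way ~p ⇒ ((r ∧ q) ⇒ (r ⇒ ~q)) holds.

The forward direction fails; the converse holds.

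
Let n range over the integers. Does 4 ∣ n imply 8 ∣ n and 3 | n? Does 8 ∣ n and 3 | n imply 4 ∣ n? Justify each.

[⇐] Suppose 8 ∣ n and 3 ∣ n. Any common multiple of 8 and 3 is a multiple of their lcm; here gcd(8, 3) = 1, so lcm(8, 3) = 8·3 = 24, so 24 ∣ n. Since 4 ∣ 24, it follows that 4 ∣ n.

[⇒] This fails: take n = 4. Certainly 4 ∣ 4, but 8 ∤ 4.

Only the reverse direction holds.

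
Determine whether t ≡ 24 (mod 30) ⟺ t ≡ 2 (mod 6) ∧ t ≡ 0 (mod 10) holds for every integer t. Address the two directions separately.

(⇒) fails and (⇐) fails.

(⇒) This fails: t = 24 gives 24 ≡ 24 (mod 30) but 24 ≡ 0 (mod 6), so the conjunction on the right does not hold.

(⇐) This fails: t = 20 satisfies both congruences on the right (20 ≡ 2 mod 6 and 20 ≡ 0 mod 10) yet 20 ≡ 20 (mod 30), not 24.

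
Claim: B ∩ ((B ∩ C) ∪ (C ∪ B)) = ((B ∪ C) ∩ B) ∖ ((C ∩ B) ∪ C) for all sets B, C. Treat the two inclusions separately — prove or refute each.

Forward inclusion. This inclusion fails. Take B = {1}, C = {1}; then 1 ∈ B ∩ ((B ∩ C) ∪ (C ∪ B)) but 1 ∉ ((B ∪ C) ∩ B) ∖ ((C ∩ B) ∪ C).

Reverse inclusion. Let x ∈ ((B ∪ C) ∩ B) ∖ ((C ∩ B) ∪ C). Then x ∈ B and x ∉ C, from which x ∈ B ∩ ((B ∩ C) ∪ (C ∪ B)).

Only the reverse inclusion holds.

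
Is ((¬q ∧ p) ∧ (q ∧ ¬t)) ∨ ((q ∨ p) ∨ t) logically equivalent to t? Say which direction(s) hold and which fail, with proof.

(⟹) This fails. Under t = F, q = T, p = F, the left side is true but the right side is false.

(⟸) Assume the antecedent. If t is true, the consequent reduces to true regardless of the other variables. If t is false, the antecedent cannot hold. Either way the consequent holds.

(⇒) fails; (⇐) holds.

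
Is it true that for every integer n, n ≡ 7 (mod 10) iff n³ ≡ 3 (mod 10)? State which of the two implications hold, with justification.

The biconditional holds.

[⇐] For the converse, argue contrapositively. If n ≢ 7 (mod 10), then n is congruent to one of 0, 1, 2, 3, 4, 5, 6, 8, 9 modulo 10, and these give n³ ≡ 0, 1, 8, 7, 4, 5, 6, 2, 9 respectively — never 3.

[⇒] Suppose n ≡ 7 (mod 10). Write n = 10j + 7. Then (10j + 7)³ = 1000j³ + 2100j² + 1470j + 343 = 10(100j³ + 210j² + 147j + 34) + 3, so n³ ≡ 3 (mod 10).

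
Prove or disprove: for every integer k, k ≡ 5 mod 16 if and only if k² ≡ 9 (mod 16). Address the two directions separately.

(⟹) Suppose k ≡ 5 mod 16. Write k = 16j + 5. Then (16j + 5)² = 256j² + 160j + 25 = 16(16j² + 10j + 1) + 9, so k² ≡ 9 (mod 16).

(⟸) This fails: take k = 3. Then 3² = 9 ≡ 9 (mod 16), yet 3 ≡ 3 (mod 16), not 5.

(⇒) holds; (⇐) fails.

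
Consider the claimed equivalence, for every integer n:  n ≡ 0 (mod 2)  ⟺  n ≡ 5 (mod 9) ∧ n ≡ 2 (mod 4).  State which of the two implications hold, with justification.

Forward direction. This fails: n = 0 gives 0 ≡ 0 (mod 2) but 0 ≡ 0 (mod 9), so the conjunction on the right does not hold.

Converse. If n ≡ 5 (mod 9) and n ≡ 2 (mod 4), then by the Chinese remainder theorem n ≡ 14 (mod 36). Since 14 ≡ 0 (mod 2) and 2 ∣ 36, we get n ≡ 0 (mod 2).

Not equivalent: only (⇐) holds.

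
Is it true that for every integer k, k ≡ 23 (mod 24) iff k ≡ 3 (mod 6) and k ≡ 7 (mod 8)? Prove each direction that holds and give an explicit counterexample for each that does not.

Forward direction. This fails: k = 23 gives 23 ≡ 23 (mod 24) but 23 ≡ 5 (mod 6), so the conjunction on the right does not hold.

Converse. This fails: k = 15 satisfies both congruences on the right (15 ≡ 3 mod 6 and 15 ≡ 7 mod 8) yet 15 ≡ 15 (mod 24), not 23.

Both directions fail.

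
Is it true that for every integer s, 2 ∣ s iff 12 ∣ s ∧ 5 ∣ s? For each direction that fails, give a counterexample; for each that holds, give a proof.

Not equivalent: only (⇐) holds.

[⇒] This fails: take s = 2. Certainly 2 ∣ 2, but 12 ∤ 2.

[⇐] Suppose 12 ∣ s and 5 ∣ s. Any common multiple of 12 and 5 is a multiple of their lcm; here gcd(12, 5) = 1, so lcm(12, 5) = 12·5 = 60, so 60 ∣ s. Since 2 ∣ 60, it follows that 2 ∣ s.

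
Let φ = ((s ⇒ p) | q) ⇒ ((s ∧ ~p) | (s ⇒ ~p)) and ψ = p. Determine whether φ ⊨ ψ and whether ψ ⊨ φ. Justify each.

Forward direction. This fails. Under q = F, p = F, s = F, the left side is true but the right side is false.

Converse. This fails. Under q = F, p = T, s = T, the left side is false but the right side is true.

Neither implication holds.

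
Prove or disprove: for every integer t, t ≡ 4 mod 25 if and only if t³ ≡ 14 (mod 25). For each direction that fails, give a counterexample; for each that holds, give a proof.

[⇒] Suppose t ≡ 4 mod 25. Write t = 25j + 4. Then (25j + 4)³ = 15625j³ + 7500j² + 1200j + 64 = 25(625j³ + 300j² + 48j + 2) + 14, so t³ ≡ 14 (mod 25).

[⇐] Conversely, suppose t³ ≡ 14 (mod 25). The only residue r in {0, …, 24} with r³ ≡ 14 (mod 25) is r = 4, so t ≡ 4 (mod 25).

The biconditional holds.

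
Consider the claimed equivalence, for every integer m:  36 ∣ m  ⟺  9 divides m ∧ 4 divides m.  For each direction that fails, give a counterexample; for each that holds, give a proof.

Both implications hold.

[⇐] Suppose 9 ∣ m and 4 ∣ m. Any common multiple of 9 and 4 is a multiple of their lcm; here gcd(9, 4) = 1, so lcm(9, 4) = 9·4 = 36, so 36 ∣ m.

[⇒] If 36 ∣ m, write m = 36q. Since 36 = 4·9, m = 9·(4q), so 9 ∣ m; and since 36 = 9·4, m = 4·(9q), so 4 ∣ m.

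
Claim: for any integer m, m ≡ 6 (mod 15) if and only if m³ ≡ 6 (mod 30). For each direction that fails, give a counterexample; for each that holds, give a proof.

(⇒) fails; (⇐) holds.

(⟸) The residues r modulo 30 with r³ ≡ 6 (mod 30) are exactly {6}, and each is ≡ 6 (mod 15).

(⟹) This fails: take m = 21. Then 21 ≡ 6 (mod 15), but 21³ = 9261 ≡ 21 (mod 30), not 6.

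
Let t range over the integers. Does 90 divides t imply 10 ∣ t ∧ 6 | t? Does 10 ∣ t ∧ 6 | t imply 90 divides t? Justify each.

(⇒) holds; (⇐) fails.

(→) If 90 ∣ t, write t = 90q. Since 90 = 9·10, t = 10·(9q), so 10 ∣ t; and since 90 = 15·6, t = 6·(15q), so 6 ∣ t.

(←) This fails: take t = 30. Both 10 ∣ 30 and 6 ∣ 30, yet 30 is not a multiple of 90 (since 30 = 0·90 + 30), so 90 ∤ 30.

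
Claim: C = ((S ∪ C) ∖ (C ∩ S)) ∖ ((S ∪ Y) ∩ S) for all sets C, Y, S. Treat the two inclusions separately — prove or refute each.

(⊆) This inclusion fails. Take C = {1}, Y = ∅, S = {1}; then 1 ∈ C but 1 ∉ ((S ∪ C) ∖ (C ∩ S)) ∖ ((S ∪ Y) ∩ S).

(⊇) Let x ∈ ((S ∪ C) ∖ (C ∩ S)) ∖ ((S ∪ Y) ∩ S). Then either x ∈ C and x ∉ Y, S; or x ∈ C ∩ Y and x ∉ S. In each case x ∈ C, so ((S ∪ C) ∖ (C ∩ S)) ∖ ((S ∪ Y) ∩ S) ⊆ C.

Only the reverse inclusion holds.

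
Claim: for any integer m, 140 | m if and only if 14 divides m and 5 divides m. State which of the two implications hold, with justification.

Forward direction. If 140 ∣ m, write m = 140q. Since 140 = 10·14, m = 14·(10q), so 14 ∣ m; and since 140 = 28·5, m = 5·(28q), so 5 ∣ m.

Converse. This fails: take m = 70. Both 14 ∣ 70 and 5 ∣ 70, yet 70 is not a multiple of 140 (since 70 = 0·140 + 70), so 140 ∤ 70.

Not equivalent: only (⇒) holds.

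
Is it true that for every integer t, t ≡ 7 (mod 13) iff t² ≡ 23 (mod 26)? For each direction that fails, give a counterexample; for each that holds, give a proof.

(⇒) fails and (⇐) fails.

(→) This fails: take t = 20. Then 20 ≡ 7 (mod 13), but 20² = 400 ≡ 10 (mod 26), not 23.

(←) This fails: take t = 19. Then 19² = 361 ≡ 23 (mod 26), yet 19 ≡ 6 (mod 13), not 7.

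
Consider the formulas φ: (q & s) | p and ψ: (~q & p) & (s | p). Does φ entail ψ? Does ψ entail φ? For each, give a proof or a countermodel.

[⇒] This fails. Under p = T, q = T, s = F, the left side is true but the right side is false.

[⇐] Assume the antecedent. If p is true, (q & s) | p reduces to true regardless of the other variables. If p is false, the antecedent cannot hold. Either way (q & s) | p holds.

The forward direction fails; the converse holds.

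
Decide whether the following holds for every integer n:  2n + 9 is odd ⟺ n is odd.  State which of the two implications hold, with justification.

Not equivalent: only (⇐) holds.

(⇒) This fails: take n = 2. Then 2n + 9 = 13, which is odd, yet n = 2 is even, not odd.

(⇐) Suppose n is odd. Since 2 is even, 2n is even for every n, so 2n + 9 has the same parity as 9, which is odd. Hence 2n + 9 is odd.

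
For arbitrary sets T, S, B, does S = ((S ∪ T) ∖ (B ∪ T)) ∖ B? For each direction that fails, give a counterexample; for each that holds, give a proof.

Only the reverse inclusion holds.

(⊆) This inclusion fails. Take T = {1}, S = {1}, B = ∅; then 1 ∈ S but 1 ∉ ((S ∪ T) ∖ (B ∪ T)) ∖ B.

(⊇) Let x ∈ ((S ∪ T) ∖ (B ∪ T)) ∖ B. Then x ∈ S and x ∉ T, B, from which x ∈ S.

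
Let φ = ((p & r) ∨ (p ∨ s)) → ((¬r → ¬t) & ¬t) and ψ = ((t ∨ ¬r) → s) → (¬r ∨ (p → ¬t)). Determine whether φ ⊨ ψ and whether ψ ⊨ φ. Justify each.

(⟹) Assume the antecedent. If t is true, the antecedent forces (s = F, r = F, p = F, t = T) or (s = F, r = T, p = F, t = T), and the consequent holds there. If t is false, the consequent reduces to true regardless of the other variables. Either way the consequent holds.

(⟸) This fails. Under s = T, r = F, p = F, t = T, the left side is false but the right side is true.

Only the forward direction holds.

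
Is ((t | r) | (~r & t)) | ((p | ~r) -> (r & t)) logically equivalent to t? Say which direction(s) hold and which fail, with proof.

The forward direction fails; the converse holds.

[⇐] Assume the antecedent. If r is true, the consequent reduces to true regardless of the other variables. If r is false, the antecedent forces (r = F, t = T, p = F) or (r = F, t = T, p = T), and the consequent holds there. Either way the consequent holds.

[⇒] This fails. Under r = T, t = F, p = F, the left side is true but the right side is false.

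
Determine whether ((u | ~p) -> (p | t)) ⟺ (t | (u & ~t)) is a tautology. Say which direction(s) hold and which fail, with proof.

(⟹) This fails. Under p = T, u = F, t = F, the left side is true but the right side is false.

(⟸) This fails. Under p = F, u = T, t = F, the left side is false but the right side is true.

(⇒) fails and (⇐) fails.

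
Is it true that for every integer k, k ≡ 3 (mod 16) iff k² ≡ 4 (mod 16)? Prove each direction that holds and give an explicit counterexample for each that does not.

Forward direction. This fails: take k = 3. Then 3 ≡ 3 (mod 16), but 3² = 9 ≡ 9 (mod 16), not 4.

Converse. This fails: take k = 2. Then 2² = 4 ≡ 4 (mod 16), yet 2 ≡ 2 (mod 16), not 3.

Both directions fail.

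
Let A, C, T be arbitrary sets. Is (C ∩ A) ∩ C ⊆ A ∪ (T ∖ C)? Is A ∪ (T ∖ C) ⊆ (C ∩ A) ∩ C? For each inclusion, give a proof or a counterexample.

(⊆) holds; (⊇) fails.

(⟸) This inclusion fails. Take A = {1}, C = ∅, T = ∅; then 1 ∈ A ∪ (T ∖ C) but 1 ∉ (C ∩ A) ∩ C.

(⟹) Let x ∈ (C ∩ A) ∩ C. Then either x ∈ A ∩ C and x ∉ T; or x ∈ A ∩ C ∩ T. In each case x ∈ A ∪ (T ∖ C), so (C ∩ A) ∩ C ⊆ A ∪ (T ∖ C).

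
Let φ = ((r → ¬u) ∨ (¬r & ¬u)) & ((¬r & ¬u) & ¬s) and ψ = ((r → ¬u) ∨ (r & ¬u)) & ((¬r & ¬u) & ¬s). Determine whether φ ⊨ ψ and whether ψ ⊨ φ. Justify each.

Both directions hold; the statement is true.

(⟹) Assume the antecedent. If r is true, the antecedent cannot hold. If r is false, the antecedent forces (r = F, u = F, s = F), and the consequent holds there. Either way the consequent holds.

(⟸) Assume the antecedent. If r is true, the antecedent cannot hold. If r is false, the antecedent forces (r = F, u = F, s = F), and the consequent holds there. Either way the consequent holds.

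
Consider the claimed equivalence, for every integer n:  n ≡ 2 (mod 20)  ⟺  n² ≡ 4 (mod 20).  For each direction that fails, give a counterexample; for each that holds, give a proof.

[⇐] This fails: take n = 8. Then 8² = 64 ≡ 4 (mod 20), yet 8 ≡ 8 (mod 20), not 2.

[⇒] Suppose n ≡ 2 (mod 20). Write n = 20j + 2. Then (20j + 2)² = 400j² + 80j + 4 = 20(20j² + 4j) + 4, so n² ≡ 4 (mod 20).

Only the forward implication holds.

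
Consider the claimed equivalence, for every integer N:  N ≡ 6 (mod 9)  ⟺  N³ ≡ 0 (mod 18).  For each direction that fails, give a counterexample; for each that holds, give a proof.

(⟹) This fails: take N = 15. Then 15 ≡ 6 (mod 9), but 15³ = 3375 ≡ 9 (mod 18), not 0.

(⟸) This fails: take N = 0. Then 0³ = 0 ≡ 0 (mod 18), yet 0 ≡ 0 (mod 9), not 6.

Both directions fail.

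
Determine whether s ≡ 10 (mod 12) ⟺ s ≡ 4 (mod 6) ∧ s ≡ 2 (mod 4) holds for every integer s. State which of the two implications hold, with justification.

Both directions hold; the statement is true.

Forward direction. Suppose s ≡ 10 (mod 12); write s = 12j + 10. Since 6 ∣ 12, reducing mod 6 gives s ≡ 10 ≡ 4 (mod 6); since 4 ∣ 12, reducing mod 4 gives s ≡ 10 ≡ 2 (mod 4).

Converse. If s ≡ 4 (mod 6) and s ≡ 2 (mod 4), then by the Chinese remainder theorem s ≡ 10 (mod 12). This is exactly s ≡ 10 (mod 12).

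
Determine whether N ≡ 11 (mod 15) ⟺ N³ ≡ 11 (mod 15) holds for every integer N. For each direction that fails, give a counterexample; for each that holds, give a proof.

Equivalent; both directions hold.

(←) Suppose N³ ≡ 11 (mod 15). The only residue r in {0, …, 14} with r³ ≡ 11 (mod 15) is r = 11, so N ≡ 11 (mod 15).

(→) Suppose N ≡ 11 (mod 15). Write N = 15j + 11. Then (15j + 11)³ = 3375j³ + 7425j² + 5445j + 1331 = 15(225j³ + 495j² + 363j + 88) + 11, so N³ ≡ 11 (mod 15).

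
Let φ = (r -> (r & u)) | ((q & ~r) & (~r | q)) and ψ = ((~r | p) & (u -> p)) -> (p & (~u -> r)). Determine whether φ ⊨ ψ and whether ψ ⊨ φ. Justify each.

(→) This fails. Under q = F, r = F, p = F, u = F, the left side is true but the right side is false.

(←) This fails. Under q = F, r = T, p = F, u = F, the left side is false but the right side is true.

Both directions fail.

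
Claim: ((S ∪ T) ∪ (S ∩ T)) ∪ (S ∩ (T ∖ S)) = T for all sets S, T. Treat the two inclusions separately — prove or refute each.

The sets are not equal: only the reverse inclusion holds.

(⊆) This inclusion fails. Take S = {1}, T = ∅; then 1 ∈ ((S ∪ T) ∪ (S ∩ T)) ∪ (S ∩ (T ∖ S)) but 1 ∉ T.

(⊇) Let x ∈ T. Then either x ∈ T and x ∉ S; or x ∈ S ∩ T. In each case x ∈ ((S ∪ T) ∪ (S ∩ T)) ∪ (S ∩ (T ∖ S)), so T ⊆ ((S ∪ T) ∪ (S ∩ T)) ∪ (S ∩ (T ∖ S)).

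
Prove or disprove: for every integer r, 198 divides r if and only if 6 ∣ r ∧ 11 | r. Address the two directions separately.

Only the forward direction holds.

(←) This fails: take r = 66. Both 6 ∣ 66 and 11 ∣ 66, yet 66 is not a multiple of 198 (since 66 = 0·198 + 66), so 198 ∤ 66.

(→) If 198 ∣ r, write r = 198q. Since 198 = 33·6, r = 6·(33q), so 6 ∣ r; and since 198 = 18·11, r = 11·(18q), so 11 ∣ r.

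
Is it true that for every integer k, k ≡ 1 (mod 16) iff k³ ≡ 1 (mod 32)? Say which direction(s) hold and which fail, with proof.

[⇒] This fails: take k = 17. Then 17 ≡ 1 (mod 16), but 17³ = 4913 ≡ 17 (mod 32), not 1.

[⇐] Conversely, the residues r modulo 32 with r³ ≡ 1 (mod 32) are exactly {1}, and each is ≡ 1 (mod 16).

(⇒) fails; (⇐) holds.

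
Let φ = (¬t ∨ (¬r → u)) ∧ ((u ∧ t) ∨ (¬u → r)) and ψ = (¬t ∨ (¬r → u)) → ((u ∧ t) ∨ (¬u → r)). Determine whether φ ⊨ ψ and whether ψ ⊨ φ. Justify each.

(→) Assume the antecedent. If r is true, the consequent reduces to true regardless of the other variables. If r is false, the antecedent forces (t = F, r = F, u = T) or (t = T, r = F, u = T), and the consequent holds there. Either way the consequent holds.

(←) This fails. Under t = T, r = F, u = F, the left side is false but the right side is true.

The forward direction holds; the converse fails.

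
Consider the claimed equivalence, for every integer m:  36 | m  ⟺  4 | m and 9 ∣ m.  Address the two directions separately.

(⇒) If 36 ∣ m, write m = 36q. Since 36 = 9·4, m = 4·(9q), so 4 ∣ m; and since 36 = 4·9, m = 9·(4q), so 9 ∣ m.

(⇐) Suppose 4 ∣ m and 9 ∣ m. Any common multiple of 4 and 9 is a multiple of their lcm; here gcd(4, 9) = 1, so lcm(4, 9) = 4·9 = 36, so 36 ∣ m.

The biconditional holds.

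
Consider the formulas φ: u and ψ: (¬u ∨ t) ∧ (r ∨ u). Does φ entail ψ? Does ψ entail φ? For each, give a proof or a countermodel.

Forward direction. This fails. Under t = F, r = F, u = T, the left side is true but the right side is false.

Converse. This fails. Under t = F, r = T, u = F, the left side is false but the right side is true.

Neither direction holds.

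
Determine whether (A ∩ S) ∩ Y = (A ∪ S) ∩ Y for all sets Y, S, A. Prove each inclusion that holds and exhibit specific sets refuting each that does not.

The sets are not equal: only the forward inclusion holds.

(⟹) Let x ∈ (A ∩ S) ∩ Y. Then x ∈ Y ∩ S ∩ A, from which x ∈ (A ∪ S) ∩ Y.

(⟸) This inclusion fails. Take Y = {1}, S = {1}, A = ∅; then 1 ∈ (A ∪ S) ∩ Y but 1 ∉ (A ∩ S) ∩ Y.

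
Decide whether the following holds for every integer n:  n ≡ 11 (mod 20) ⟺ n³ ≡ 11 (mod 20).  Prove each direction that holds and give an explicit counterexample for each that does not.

(→) Suppose n ≡ 11 (mod 20). Write n = 20j + 11. Then (20j + 11)³ = 8000j³ + 13200j² + 7260j + 1331 = 20(400j³ + 660j² + 363j + 66) + 11, so n³ ≡ 11 (mod 20).

(←) Conversely, suppose n³ ≡ 11 (mod 20). The only residue r in {0, …, 19} with r³ ≡ 11 (mod 20) is r = 11, so n ≡ 11 (mod 20).

Equivalent; both directions hold.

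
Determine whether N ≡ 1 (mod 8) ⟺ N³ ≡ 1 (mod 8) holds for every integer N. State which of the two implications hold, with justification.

(→) Suppose N ≡ 1 (mod 8). Write N = 8j + 1. Then (8j + 1)³ = 512j³ + 192j² + 24j + 1 = 8(64j³ + 24j² + 3j) + 1, so N³ ≡ 1 (mod 8).

(←) Conversely, suppose N³ ≡ 1 (mod 8). The only residue r in {0, …, 7} with r³ ≡ 1 (mod 8) is r = 1, so N ≡ 1 (mod 8).

Both directions hold.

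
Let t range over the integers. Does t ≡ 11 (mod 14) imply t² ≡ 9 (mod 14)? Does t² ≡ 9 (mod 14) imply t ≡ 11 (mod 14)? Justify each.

Not equivalent: only (⇒) holds.

[⇒] Suppose t ≡ 11 (mod 14). Write t = 14j + 11. Then (14j + 11)² = 196j² + 308j + 121 = 14(14j² + 22j + 8) + 9, so t² ≡ 9 (mod 14).

[⇐] This fails: take t = 3. Then 3² = 9 ≡ 9 (mod 14), yet 3 ≡ 3 (mod 14), not 11.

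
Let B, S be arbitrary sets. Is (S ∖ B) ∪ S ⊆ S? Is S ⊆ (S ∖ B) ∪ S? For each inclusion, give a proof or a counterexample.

(⟹) Let x ∈ (S ∖ B) ∪ S. Then either x ∈ S and x ∉ B; or x ∈ B ∩ S. In each case x ∈ S, so (S ∖ B) ∪ S ⊆ S.

(⟸) Let x ∈ S. Then either x ∈ S and x ∉ B; or x ∈ B ∩ S. In each case x ∈ (S ∖ B) ∪ S, so S ⊆ (S ∖ B) ∪ S.

Both inclusions hold.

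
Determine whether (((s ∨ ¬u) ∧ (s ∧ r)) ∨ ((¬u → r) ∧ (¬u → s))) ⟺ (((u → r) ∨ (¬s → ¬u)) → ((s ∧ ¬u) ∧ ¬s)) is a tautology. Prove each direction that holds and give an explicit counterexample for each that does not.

(⇒) fails; (⇐) holds.

(→) This fails. Under s = T, u = T, r = F, the left side is true but the right side is false.

(←) Assume the antecedent. If s is true, the antecedent cannot hold. If s is false, the antecedent forces (s = F, u = T, r = F), and the consequent holds there. Either way the consequent holds.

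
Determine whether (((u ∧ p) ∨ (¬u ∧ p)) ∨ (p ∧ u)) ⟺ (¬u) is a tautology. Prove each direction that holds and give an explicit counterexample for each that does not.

Forward direction. This fails. Under p = T, u = T, the left side is true but the right side is false.

Converse. This fails. Under p = F, u = F, the left side is false but the right side is true.

Both directions fail.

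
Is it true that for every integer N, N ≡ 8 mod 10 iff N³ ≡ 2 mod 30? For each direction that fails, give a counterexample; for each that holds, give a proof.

(⇒) fails; (⇐) holds.

(⟹) This fails: take N = 18. Then 18 ≡ 8 (mod 10), but 18³ = 5832 ≡ 12 (mod 30), not 2.

(⟸) Conversely, the residues r modulo 30 with r³ ≡ 2 (mod 30) are exactly {8}, and each is ≡ 8 (mod 10).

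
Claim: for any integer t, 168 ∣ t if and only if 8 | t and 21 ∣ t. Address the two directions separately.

[⇒] If 168 ∣ t, write t = 168q. Since 168 = 21·8, t = 8·(21q), so 8 ∣ t; and since 168 = 8·21, t = 21·(8q), so 21 ∣ t.

[⇐] Suppose 8 ∣ t and 21 ∣ t. Any common multiple of 8 and 21 is a multiple of their lcm; here gcd(8, 21) = 1, so lcm(8, 21) = 8·21 = 168, so 168 ∣ t.

Both directions hold.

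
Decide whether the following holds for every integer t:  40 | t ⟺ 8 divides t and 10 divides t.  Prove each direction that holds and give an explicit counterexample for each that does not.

(→) If 40 ∣ t, write t = 40q. Since 40 = 5·8, t = 8·(5q), so 8 ∣ t; and since 40 = 4·10, t = 10·(4q), so 10 ∣ t.

(←) Suppose 8 ∣ t and 10 ∣ t. Any common multiple of 8 and 10 is a multiple of their lcm; here lcm(8, 10) = 8·10/gcd(8, 10) = 80/2 = 40, so 40 ∣ t.

The biconditional holds.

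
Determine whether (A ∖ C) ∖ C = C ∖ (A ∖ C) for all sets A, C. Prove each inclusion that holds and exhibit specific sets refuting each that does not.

(⊆) This inclusion fails. Take A = {1}, C = ∅; then 1 ∈ (A ∖ C) ∖ C but 1 ∉ C ∖ (A ∖ C).

(⊇) This inclusion fails. Take A = ∅, C = {1}; then 1 ∈ C ∖ (A ∖ C) but 1 ∉ (A ∖ C) ∖ C.

(⊆) fails and (⊇) fails.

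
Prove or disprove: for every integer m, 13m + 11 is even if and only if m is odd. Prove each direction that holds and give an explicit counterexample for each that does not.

Equivalent; both directions hold.

[⇐] Suppose m is odd; write m = 2j + 1. Then 13m + 11 = 13·(2j + 1) + 11 = 2·13j + 24, which is even.

[⇒] Suppose 13m + 11 is even. Since 13 is odd, 13m and m have the same parity, so 13m + 11 ≡ m + 11 (mod 2). As 11 is odd, 13m + 11 is even exactly when m is odd. Thus m is odd.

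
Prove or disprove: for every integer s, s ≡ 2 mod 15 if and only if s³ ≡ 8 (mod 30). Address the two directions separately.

Not equivalent: only (⇐) holds.

(→) This fails: take s = 17. Then 17 ≡ 2 (mod 15), but 17³ = 4913 ≡ 23 (mod 30), not 8.

(←) Conversely, the residues r modulo 30 with r³ ≡ 8 (mod 30) are exactly {2}, and each is ≡ 2 (mod 15).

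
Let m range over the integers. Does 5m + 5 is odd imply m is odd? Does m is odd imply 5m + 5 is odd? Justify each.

Forward direction. This fails: m = 0 gives 5m + 5 = 5, which is odd, but 0 is even, not odd.

Converse. This also fails: m = 1 is odd, but 5m + 5 = 10 is even, not odd.

Both directions fail.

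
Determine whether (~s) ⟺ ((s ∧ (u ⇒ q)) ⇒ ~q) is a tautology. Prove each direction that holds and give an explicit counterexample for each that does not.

(⇒) holds; (⇐) fails.

(⟹) Assume the antecedent. If u is true, the antecedent forces (u = T, q = F, s = F) or (u = T, q = T, s = F), and (s ∧ (u ⇒ q)) ⇒ ~q holds there. If u is false, the antecedent forces (u = F, q = F, s = F) or (u = F, q = T, s = F), and (s ∧ (u ⇒ q)) ⇒ ~q holds there. Either way (s ∧ (u ⇒ q)) ⇒ ~q holds.

(⟸) This fails. Under u = F, q = F, s = T, the left side is false but the right side is true.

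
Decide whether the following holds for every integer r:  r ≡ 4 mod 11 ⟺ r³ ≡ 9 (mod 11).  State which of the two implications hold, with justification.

(⇒) Suppose r ≡ 4 mod 11. Write r = 11j + 4. Then (11j + 4)³ = 1331j³ + 1452j² + 528j + 64 = 11(121j³ + 132j² + 48j + 5) + 9, so r³ ≡ 9 (mod 11).

(⇐) Conversely, suppose r³ ≡ 9 (mod 11). The only residue r in {0, …, 10} with r³ ≡ 9 (mod 11) is r = 4, so r ≡ 4 (mod 11).

Both directions hold; the statement is true.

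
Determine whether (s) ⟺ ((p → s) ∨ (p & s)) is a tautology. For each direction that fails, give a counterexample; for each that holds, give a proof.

The forward direction holds; the converse fails.

[⇒] Assume the antecedent. If s is true, (p → s) ∨ (p & s) reduces to true regardless of the other variables. If s is false, the antecedent cannot hold. Either way (p → s) ∨ (p & s) holds.

[⇐] This fails. Under s = F, p = F, the left side is false but the right side is true.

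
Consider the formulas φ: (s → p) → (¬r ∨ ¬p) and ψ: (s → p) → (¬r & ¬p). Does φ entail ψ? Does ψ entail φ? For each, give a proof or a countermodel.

Only the converse holds.

(→) This fails. Under r = T, p = F, s = F, the left side is true but the right side is false.

(←) Assume the antecedent. If r is true, the antecedent forces (r = T, p = F, s = T), and (s → p) → (¬r ∨ ¬p) holds there. If r is false, (s → p) → (¬r ∨ ¬p) reduces to true regardless of the other variables. Either way (s → p) → (¬r ∨ ¬p) holds.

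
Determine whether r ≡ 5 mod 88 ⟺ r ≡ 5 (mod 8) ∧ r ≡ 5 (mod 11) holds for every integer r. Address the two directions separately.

The biconditional holds.

[⇐] If r ≡ 5 (mod 8) and r ≡ 5 (mod 11), then by the Chinese remainder theorem r ≡ 5 (mod 88). This is exactly r ≡ 5 (mod 88).

[⇒] Suppose r ≡ 5 (mod 88); write r = 88j + 5. Since 8 ∣ 88, reducing mod 8 gives r ≡ 5 (mod 8); since 11 ∣ 88, reducing mod 11 gives r ≡ 5 (mod 11).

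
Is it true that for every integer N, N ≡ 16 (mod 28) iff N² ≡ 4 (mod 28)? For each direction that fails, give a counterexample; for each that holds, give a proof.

(⇒) Suppose N ≡ 16 (mod 28). Write N = 28j + 16. Then (28j + 16)² = 784j² + 896j + 256 = 28(28j² + 32j + 9) + 4, so N² ≡ 4 (mod 28).

(⇐) This fails: take N = 2. Then 2² = 4 ≡ 4 (mod 28), yet 2 ≡ 2 (mod 28), not 16.

Only the forward implication holds.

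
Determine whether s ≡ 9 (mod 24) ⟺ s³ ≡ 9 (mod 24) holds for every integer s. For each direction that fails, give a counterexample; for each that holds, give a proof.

(⟹) Suppose s ≡ 9 (mod 24). Write s = 24j + 9. Then (24j + 9)³ = 13824j³ + 15552j² + 5832j + 729 = 24(576j³ + 648j² + 243j + 30) + 9, so s³ ≡ 9 (mod 24).

(⟸) Conversely, suppose s³ ≡ 9 (mod 24). The only residue r in {0, …, 23} with r³ ≡ 9 (mod 24) is r = 9, so s ≡ 9 (mod 24).

Equivalent; both directions hold.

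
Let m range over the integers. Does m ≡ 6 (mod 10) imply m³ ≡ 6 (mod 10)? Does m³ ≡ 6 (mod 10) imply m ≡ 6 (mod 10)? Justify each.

Forward direction. Suppose m ≡ 6 (mod 10). Write m = 10j + 6. Then (10j + 6)³ = 1000j³ + 1800j² + 1080j + 216 = 10(100j³ + 180j² + 108j + 21) + 6, so m³ ≡ 6 (mod 10).

Converse. Suppose m³ ≡ 6 (mod 10). The only residue r in {0, …, 9} with r³ ≡ 6 (mod 10) is r = 6, so m ≡ 6 (mod 10).

Both implications hold.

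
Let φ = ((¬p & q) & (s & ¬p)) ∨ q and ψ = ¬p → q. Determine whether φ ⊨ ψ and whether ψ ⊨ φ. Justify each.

Converse. This fails. Under s = F, q = F, p = T, the left side is false but the right side is true.

Forward direction. Assume the antecedent. If s is true, the antecedent forces (s = T, q = T, p = F) or (s = T, q = T, p = T), and ¬p → q holds there. If s is false, the antecedent forces (s = F, q = T, p = F) or (s = F, q = T, p = T), and ¬p → q holds there. Either way ¬p → q holds.

(⇒) holds; (⇐) fails.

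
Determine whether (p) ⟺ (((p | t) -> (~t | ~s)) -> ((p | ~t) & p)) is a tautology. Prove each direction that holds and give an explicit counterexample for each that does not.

Forward direction. Assume the antecedent. If p is true, the consequent reduces to true regardless of the other variables. If p is false, the antecedent cannot hold. Either way the consequent holds.

Converse. This fails. Under p = F, s = T, t = T, the left side is false but the right side is true.

(⇒) holds; (⇐) fails.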